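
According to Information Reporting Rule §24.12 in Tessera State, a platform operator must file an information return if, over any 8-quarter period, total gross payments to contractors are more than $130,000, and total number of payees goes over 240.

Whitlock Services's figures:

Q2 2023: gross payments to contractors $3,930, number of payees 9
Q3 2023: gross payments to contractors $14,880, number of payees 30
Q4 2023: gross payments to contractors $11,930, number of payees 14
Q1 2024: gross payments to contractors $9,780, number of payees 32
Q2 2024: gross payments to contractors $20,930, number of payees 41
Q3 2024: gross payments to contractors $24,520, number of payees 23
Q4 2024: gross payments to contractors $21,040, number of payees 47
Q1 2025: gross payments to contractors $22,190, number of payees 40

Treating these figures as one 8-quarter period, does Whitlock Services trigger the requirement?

Total gross payments to contractors: $3,930 + $14,880 + $11,930 + $9,780 + $20,930 + $24,520 + $21,040 + $22,190 = $129,200 (≤ $130,000).
Total number of payees: 9 + 30 + 14 + 32 + 41 + 23 + 47 + 40 = 236 (≤ 240).
The test is 'and': the rule requires both, and at least one is not exceeded.

No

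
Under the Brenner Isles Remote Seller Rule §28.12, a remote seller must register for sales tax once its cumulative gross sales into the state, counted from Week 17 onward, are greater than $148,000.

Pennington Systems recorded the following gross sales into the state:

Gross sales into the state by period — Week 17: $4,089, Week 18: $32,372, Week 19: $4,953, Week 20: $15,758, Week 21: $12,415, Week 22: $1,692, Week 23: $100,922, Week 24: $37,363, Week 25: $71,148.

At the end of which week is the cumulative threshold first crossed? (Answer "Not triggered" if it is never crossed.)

Through Week 17: $4,089
Through Week 18: $36,461
Through Week 19: $41,414
Through Week 20: $57,172
Through Week 21: $69,587
Through Week 22: $71,279
Through Week 23: $172,201 ← exceeds threshold

Week 23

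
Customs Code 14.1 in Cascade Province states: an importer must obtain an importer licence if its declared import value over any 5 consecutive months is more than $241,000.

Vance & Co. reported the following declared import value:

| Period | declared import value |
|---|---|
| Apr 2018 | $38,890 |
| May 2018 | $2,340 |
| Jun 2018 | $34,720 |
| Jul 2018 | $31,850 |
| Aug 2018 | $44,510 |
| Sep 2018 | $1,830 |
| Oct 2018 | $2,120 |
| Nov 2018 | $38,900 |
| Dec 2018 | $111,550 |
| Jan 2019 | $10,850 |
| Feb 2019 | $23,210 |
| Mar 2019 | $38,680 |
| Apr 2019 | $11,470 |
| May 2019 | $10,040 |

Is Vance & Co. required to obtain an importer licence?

Apr 2018–Aug 2018: $38,890 + $2,340 + $34,720 + $31,850 + $44,510 = $152,310 (under)
May 2018–Sep 2018: $2,340 + $34,720 + $31,850 + $44,510 + $1,830 = $115,250 (under)
Jun 2018–Oct 2018: $34,720 + $31,850 + $44,510 + $1,830 + $2,120 = $115,030 (under)
Jul 2018–Nov 2018: $31,850 + $44,510 + $1,830 + $2,120 + $38,900 = $119,210 (under)
Aug 2018–Dec 2018: $44,510 + $1,830 + $2,120 + $38,900 + $111,550 = $198,910 (under)
Sep 2018–Jan 2019: $1,830 + $2,120 + $38,900 + $111,550 + $10,850 = $165,250 (under)
Oct 2018–Feb 2019: $2,120 + $38,900 + $111,550 + $10,850 + $23,210 = $186,630 (under)
Nov 2018–Mar 2019: $38,900 + $111,550 + $10,850 + $23,210 + $38,680 = $223,190 (under)
Dec 2018–Apr 2019: $111,550 + $10,850 + $23,210 + $38,680 + $11,470 = $195,760 (under)
Jan 2019–May 2019: $10,850 + $23,210 + $38,680 + $11,470 + $10,040 = $94,250 (under)
No window exceeds $241,000.

No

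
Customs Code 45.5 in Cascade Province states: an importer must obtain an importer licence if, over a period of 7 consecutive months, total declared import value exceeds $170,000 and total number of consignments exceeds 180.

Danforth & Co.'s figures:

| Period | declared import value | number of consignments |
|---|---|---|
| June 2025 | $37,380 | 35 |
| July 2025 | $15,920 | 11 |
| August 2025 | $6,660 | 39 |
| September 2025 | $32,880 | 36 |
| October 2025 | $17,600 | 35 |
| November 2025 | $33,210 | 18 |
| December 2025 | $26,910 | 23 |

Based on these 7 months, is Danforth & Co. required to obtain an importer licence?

Total declared import value: $37,380 + $15,920 + $6,660 + $32,880 + $17,600 + $33,210 + $26,910 = $170,560 (> $170,000).
Total number of consignments: 35 + 11 + 39 + 36 + 35 + 18 + 23 = 197 (> 180).
The test is 'and': both thresholds are exceeded.

Yes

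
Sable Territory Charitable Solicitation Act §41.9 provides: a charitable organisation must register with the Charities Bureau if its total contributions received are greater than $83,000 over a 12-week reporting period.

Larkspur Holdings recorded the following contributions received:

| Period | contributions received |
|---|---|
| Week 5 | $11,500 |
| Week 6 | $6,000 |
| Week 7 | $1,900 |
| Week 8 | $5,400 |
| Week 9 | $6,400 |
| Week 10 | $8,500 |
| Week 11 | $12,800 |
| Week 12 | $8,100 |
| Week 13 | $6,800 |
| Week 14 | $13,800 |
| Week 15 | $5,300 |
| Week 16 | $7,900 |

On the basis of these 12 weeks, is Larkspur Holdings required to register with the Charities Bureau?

Yes

Total contributions received: $11,500 + $6,000 + $1,900 + $5,400 + $6,400 + $8,500 + $12,800 + $8,100 + $6,800 + $13,800 + $5,300 + $7,900 = $94,400.
$94,400 > $83,000, so the threshold is exceeded.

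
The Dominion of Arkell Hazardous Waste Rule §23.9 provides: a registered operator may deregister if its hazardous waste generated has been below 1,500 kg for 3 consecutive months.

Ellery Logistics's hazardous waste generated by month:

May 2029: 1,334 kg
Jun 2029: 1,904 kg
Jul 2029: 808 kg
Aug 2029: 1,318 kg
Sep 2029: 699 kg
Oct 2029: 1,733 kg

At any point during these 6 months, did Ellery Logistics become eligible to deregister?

Months below 1,500 kg: May 2029, Jul 2029, Aug 2029, Sep 2029.
Longest run of consecutive months below the threshold: 3.
3 ≥ 3, so Ellery Logistics became eligible.

Yes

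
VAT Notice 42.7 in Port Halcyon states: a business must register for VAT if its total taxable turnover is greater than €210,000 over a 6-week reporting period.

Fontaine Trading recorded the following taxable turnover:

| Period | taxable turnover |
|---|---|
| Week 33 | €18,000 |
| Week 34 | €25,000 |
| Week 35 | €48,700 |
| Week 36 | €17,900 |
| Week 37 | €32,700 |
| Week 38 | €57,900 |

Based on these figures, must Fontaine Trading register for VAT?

Total taxable turnover: €18,000 + €25,000 + €48,700 + €17,900 + €32,700 + €57,900 = €200,200.
€200,200 ≤ €210,000, so the threshold is not exceeded.

No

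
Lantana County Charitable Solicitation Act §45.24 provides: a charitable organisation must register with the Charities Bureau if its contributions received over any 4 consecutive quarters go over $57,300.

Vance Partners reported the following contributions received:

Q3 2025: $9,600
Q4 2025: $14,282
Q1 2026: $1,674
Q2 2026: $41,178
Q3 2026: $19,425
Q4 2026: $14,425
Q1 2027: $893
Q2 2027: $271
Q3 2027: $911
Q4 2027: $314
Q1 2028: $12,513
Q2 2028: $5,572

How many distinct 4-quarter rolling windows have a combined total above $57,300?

Q3 2025–Q2 2026: $9,600 + $14,282 + $1,674 + $41,178 = $66,734 (over)
Q4 2025–Q3 2026: $14,282 + $1,674 + $41,178 + $19,425 = $76,559 (over)
Q1 2026–Q4 2026: $1,674 + $41,178 + $19,425 + $14,425 = $76,702 (over)
Q2 2026–Q1 2027: $41,178 + $19,425 + $14,425 + $893 = $75,921 (over)
Q3 2026–Q2 2027: $19,425 + $14,425 + $893 + $271 = $35,014 (under)
Q4 2026–Q3 2027: $14,425 + $893 + $271 + $911 = $16,500 (under)
Q1 2027–Q4 2027: $893 + $271 + $911 + $314 = $2,389 (under)
Q2 2027–Q1 2028: $271 + $911 + $314 + $12,513 = $14,009 (under)
Q3 2027–Q2 2028: $911 + $314 + $12,513 + $5,572 = $19,310 (under)
4 windows exceed the threshold.

4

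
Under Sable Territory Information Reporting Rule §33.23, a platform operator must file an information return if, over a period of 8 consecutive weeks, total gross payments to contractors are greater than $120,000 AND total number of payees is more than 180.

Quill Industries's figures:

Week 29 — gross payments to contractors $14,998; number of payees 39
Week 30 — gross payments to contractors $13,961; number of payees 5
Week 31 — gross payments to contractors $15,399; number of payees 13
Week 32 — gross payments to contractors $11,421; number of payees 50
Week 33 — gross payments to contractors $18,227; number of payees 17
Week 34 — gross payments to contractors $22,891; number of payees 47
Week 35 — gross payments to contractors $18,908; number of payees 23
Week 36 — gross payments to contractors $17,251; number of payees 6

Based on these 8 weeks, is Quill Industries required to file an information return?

Total gross payments to contractors: $14,998 + $13,961 + $15,399 + $11,421 + $18,227 + $22,891 + $18,908 + $17,251 = $133,056 (> $120,000).
Total number of payees: 39 + 5 + 13 + 50 + 17 + 47 + 23 + 6 = 200 (> 180).
The test is 'and': both thresholds are exceeded.

Yes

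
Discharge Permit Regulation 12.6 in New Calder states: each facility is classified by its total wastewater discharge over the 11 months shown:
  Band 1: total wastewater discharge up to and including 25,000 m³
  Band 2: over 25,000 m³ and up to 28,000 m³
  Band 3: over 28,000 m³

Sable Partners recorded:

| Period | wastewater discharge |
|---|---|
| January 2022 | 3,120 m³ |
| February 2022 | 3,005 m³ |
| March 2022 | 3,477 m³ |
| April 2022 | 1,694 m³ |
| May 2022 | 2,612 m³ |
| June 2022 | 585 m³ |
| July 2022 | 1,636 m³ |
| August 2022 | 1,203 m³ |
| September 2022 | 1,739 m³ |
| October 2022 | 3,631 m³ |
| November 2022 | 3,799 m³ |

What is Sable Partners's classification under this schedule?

Band 2

Total wastewater discharge: 3,120 m³ + 3,005 m³ + 3,477 m³ + 1,694 m³ + 2,612 m³ + 585 m³ + 1,636 m³ + 1,203 m³ + 1,739 m³ + 3,631 m³ + 3,799 m³ = 26,501 m³.
25,000 m³ < 26,501 m³ ≤ 28,000 m³, so Band 2 applies.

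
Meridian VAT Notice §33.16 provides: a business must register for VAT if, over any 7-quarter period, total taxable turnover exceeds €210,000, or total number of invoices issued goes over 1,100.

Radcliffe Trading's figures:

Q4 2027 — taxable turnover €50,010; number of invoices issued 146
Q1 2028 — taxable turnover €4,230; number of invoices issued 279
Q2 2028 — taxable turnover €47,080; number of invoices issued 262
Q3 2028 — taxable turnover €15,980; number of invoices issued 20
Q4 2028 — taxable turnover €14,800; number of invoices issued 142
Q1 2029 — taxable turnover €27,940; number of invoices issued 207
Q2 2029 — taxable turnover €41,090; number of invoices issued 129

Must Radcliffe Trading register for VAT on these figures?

Total taxable turnover: €50,010 + €4,230 + €47,080 + €15,980 + €14,800 + €27,940 + €41,090 = €201,130 (≤ €210,000).
Total number of invoices issued: 146 + 279 + 262 + 20 + 142 + 207 + 129 = 1,185 (> 1,100).
The test is 'or': at least one threshold is exceeded.

Yes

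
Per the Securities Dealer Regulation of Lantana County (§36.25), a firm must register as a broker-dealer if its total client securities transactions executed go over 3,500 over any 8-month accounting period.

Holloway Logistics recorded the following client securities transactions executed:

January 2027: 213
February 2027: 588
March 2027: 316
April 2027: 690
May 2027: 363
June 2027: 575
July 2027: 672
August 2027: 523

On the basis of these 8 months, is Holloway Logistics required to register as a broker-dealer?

Total client securities transactions executed: 213 + 588 + 316 + 690 + 363 + 575 + 672 + 523 = 3,940.
3,940 > 3,500, so the threshold is exceeded.

Yes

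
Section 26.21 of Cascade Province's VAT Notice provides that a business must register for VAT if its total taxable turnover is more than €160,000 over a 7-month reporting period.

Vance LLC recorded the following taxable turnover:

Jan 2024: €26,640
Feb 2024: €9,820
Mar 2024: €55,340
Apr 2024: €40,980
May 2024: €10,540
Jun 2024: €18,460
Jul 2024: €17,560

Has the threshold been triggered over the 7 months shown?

Yes

Total taxable turnover: €26,640 + €9,820 + €55,340 + €40,980 + €10,540 + €18,460 + €17,560 = €179,340.
€179,340 > €160,000, so the threshold is exceeded.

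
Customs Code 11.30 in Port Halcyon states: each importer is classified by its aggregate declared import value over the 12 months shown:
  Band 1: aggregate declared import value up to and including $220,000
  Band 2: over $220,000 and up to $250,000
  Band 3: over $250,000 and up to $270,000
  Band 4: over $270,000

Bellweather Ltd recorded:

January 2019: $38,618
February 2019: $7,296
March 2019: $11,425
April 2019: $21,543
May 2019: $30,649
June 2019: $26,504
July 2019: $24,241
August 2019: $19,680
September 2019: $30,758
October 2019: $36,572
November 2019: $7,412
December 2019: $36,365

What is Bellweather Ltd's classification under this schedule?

Band 4

Aggregate declared import value: $38,618 + $7,296 + $11,425 + $21,543 + $30,649 + $26,504 + $24,241 + $19,680 + $30,758 + $36,572 + $7,412 + $36,365 = $291,063.
$291,063 > $270,000, so Band 4 applies.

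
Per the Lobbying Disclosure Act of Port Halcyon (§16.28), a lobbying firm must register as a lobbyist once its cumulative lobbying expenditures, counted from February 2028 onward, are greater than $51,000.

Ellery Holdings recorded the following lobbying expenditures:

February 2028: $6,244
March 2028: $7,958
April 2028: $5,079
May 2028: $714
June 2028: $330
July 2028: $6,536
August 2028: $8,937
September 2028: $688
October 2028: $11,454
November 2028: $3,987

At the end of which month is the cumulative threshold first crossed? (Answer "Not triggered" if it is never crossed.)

Through February 2028: $6,244
Through March 2028: $14,202
Through April 2028: $19,281
Through May 2028: $19,995
Through June 2028: $20,325
Through July 2028: $26,861
Through August 2028: $35,798
Through September 2028: $36,486
Through October 2028: $47,940
Through November 2028: $51,927 ← exceeds threshold

November 2028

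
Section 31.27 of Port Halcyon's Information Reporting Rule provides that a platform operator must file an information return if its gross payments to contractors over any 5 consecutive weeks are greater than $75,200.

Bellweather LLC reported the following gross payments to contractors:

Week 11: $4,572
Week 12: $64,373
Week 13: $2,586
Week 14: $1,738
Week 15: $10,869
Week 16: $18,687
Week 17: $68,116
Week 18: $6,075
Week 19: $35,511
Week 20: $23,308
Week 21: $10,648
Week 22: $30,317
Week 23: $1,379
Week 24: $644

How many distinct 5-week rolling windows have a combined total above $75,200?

Week 11–Week 15: $4,572 + $64,373 + $2,586 + $1,738 + $10,869 = $84,138 (over)
Week 12–Week 16: $64,373 + $2,586 + $1,738 + $10,869 + $18,687 = $98,253 (over)
Week 13–Week 17: $2,586 + $1,738 + $10,869 + $18,687 + $68,116 = $101,996 (over)
Week 14–Week 18: $1,738 + $10,869 + $18,687 + $68,116 + $6,075 = $105,485 (over)
Week 15–Week 19: $10,869 + $18,687 + $68,116 + $6,075 + $35,511 = $139,258 (over)
Week 16–Week 20: $18,687 + $68,116 + $6,075 + $35,511 + $23,308 = $151,697 (over)
Week 17–Week 21: $68,116 + $6,075 + $35,511 + $23,308 + $10,648 = $143,658 (over)
Week 18–Week 22: $6,075 + $35,511 + $23,308 + $10,648 + $30,317 = $105,859 (over)
Week 19–Week 23: $35,511 + $23,308 + $10,648 + $30,317 + $1,379 = $101,163 (over)
Week 20–Week 24: $23,308 + $10,648 + $30,317 + $1,379 + $644 = $66,296 (under)
9 windows exceed the threshold.

9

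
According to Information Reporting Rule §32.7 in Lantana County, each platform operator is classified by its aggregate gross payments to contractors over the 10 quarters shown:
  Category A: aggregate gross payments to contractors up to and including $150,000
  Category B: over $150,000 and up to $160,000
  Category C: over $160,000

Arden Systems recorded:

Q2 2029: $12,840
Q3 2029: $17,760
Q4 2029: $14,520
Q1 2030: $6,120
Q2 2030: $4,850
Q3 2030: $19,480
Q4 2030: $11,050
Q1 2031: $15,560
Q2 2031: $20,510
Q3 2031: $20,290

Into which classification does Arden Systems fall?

Category A

Aggregate gross payments to contractors: $12,840 + $17,760 + $14,520 + $6,120 + $4,850 + $19,480 + $11,050 + $15,560 + $20,510 + $20,290 = $142,980.
$142,980 ≤ $150,000, so Category A applies.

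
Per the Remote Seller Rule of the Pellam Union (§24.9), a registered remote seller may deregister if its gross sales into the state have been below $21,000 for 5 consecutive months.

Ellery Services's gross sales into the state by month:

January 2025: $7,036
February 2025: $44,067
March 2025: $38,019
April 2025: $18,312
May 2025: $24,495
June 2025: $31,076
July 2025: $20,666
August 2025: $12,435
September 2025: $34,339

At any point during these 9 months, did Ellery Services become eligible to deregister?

Months below $21,000: January 2025, April 2025, July 2025, August 2025.
Longest run of consecutive months below the threshold: 2.
2 < 5, so Ellery Services never became eligible.

No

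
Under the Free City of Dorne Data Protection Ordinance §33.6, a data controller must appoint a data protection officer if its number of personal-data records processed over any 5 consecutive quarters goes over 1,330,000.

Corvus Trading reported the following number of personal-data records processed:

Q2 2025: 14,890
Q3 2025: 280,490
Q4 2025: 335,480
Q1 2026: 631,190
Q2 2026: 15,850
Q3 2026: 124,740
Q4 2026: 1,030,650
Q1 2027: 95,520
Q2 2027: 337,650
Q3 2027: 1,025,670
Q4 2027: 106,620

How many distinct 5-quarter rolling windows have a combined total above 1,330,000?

6

Q2 2025–Q2 2026: 14,890 + 280,490 + 335,480 + 631,190 + 15,850 = 1,277,900 (under)
Q3 2025–Q3 2026: 280,490 + 335,480 + 631,190 + 15,850 + 124,740 = 1,387,750 (over)
Q4 2025–Q4 2026: 335,480 + 631,190 + 15,850 + 124,740 + 1,030,650 = 2,137,910 (over)
Q1 2026–Q1 2027: 631,190 + 15,850 + 124,740 + 1,030,650 + 95,520 = 1,897,950 (over)
Q2 2026–Q2 2027: 15,850 + 124,740 + 1,030,650 + 95,520 + 337,650 = 1,604,410 (over)
Q3 2026–Q3 2027: 124,740 + 1,030,650 + 95,520 + 337,650 + 1,025,670 = 2,614,230 (over)
Q4 2026–Q4 2027: 1,030,650 + 95,520 + 337,650 + 1,025,670 + 106,620 = 2,596,110 (over)
6 windows exceed the threshold.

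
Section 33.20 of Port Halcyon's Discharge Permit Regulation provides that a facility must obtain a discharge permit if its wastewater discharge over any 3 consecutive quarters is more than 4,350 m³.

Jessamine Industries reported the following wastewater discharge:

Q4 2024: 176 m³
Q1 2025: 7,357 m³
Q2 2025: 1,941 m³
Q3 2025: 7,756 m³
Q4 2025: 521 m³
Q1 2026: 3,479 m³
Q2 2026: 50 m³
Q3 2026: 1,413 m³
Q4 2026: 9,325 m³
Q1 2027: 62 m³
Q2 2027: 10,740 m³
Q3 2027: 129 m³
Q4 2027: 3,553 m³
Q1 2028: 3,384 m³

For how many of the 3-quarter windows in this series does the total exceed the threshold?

Q4 2024–Q2 2025: 176 m³ + 7,357 m³ + 1,941 m³ = 9,474 m³ (over)
Q1 2025–Q3 2025: 7,357 m³ + 1,941 m³ + 7,756 m³ = 17,054 m³ (over)
Q2 2025–Q4 2025: 1,941 m³ + 7,756 m³ + 521 m³ = 10,218 m³ (over)
Q3 2025–Q1 2026: 7,756 m³ + 521 m³ + 3,479 m³ = 11,756 m³ (over)
Q4 2025–Q2 2026: 521 m³ + 3,479 m³ + 50 m³ = 4,050 m³ (under)
Q1 2026–Q3 2026: 3,479 m³ + 50 m³ + 1,413 m³ = 4,942 m³ (over)
Q2 2026–Q4 2026: 50 m³ + 1,413 m³ + 9,325 m³ = 10,788 m³ (over)
Q3 2026–Q1 2027: 1,413 m³ + 9,325 m³ + 62 m³ = 10,800 m³ (over)
Q4 2026–Q2 2027: 9,325 m³ + 62 m³ + 10,740 m³ = 20,127 m³ (over)
Q1 2027–Q3 2027: 62 m³ + 10,740 m³ + 129 m³ = 10,931 m³ (over)
Q2 2027–Q4 2027: 10,740 m³ + 129 m³ + 3,553 m³ = 14,422 m³ (over)
Q3 2027–Q1 2028: 129 m³ + 3,553 m³ + 3,384 m³ = 7,066 m³ (over)
11 windows exceed the threshold.

11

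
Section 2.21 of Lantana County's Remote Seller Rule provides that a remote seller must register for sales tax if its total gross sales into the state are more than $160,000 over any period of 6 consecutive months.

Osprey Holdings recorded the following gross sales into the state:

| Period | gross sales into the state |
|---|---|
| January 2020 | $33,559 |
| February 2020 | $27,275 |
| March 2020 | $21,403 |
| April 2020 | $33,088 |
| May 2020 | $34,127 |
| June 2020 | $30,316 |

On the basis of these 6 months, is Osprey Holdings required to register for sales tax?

Total gross sales into the state: $33,559 + $27,275 + $21,403 + $33,088 + $34,127 + $30,316 = $179,768.
$179,768 > $160,000, so the threshold is exceeded.

Yes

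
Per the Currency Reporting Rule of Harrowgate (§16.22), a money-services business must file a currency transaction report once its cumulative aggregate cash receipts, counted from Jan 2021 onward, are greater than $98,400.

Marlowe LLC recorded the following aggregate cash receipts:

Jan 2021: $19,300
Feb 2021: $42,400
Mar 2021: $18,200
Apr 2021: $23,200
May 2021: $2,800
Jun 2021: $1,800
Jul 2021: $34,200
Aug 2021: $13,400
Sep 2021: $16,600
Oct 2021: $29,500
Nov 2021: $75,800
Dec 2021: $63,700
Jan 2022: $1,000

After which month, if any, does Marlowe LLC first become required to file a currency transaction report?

Through Jan 2021: $19,300
Through Feb 2021: $61,700
Through Mar 2021: $79,900
Through Apr 2021: $103,100 ← exceeds threshold

Apr 2021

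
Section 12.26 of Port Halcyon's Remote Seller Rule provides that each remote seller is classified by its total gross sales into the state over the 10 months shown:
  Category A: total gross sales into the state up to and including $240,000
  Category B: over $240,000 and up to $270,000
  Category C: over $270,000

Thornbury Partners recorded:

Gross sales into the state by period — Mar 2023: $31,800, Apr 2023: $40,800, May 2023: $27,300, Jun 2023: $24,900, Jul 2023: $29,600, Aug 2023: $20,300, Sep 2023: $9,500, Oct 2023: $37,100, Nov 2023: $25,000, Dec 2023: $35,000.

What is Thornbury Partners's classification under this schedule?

Category C

Total gross sales into the state: $31,800 + $40,800 + $27,300 + $24,900 + $29,600 + $20,300 + $9,500 + $37,100 + $25,000 + $35,000 = $281,300.
$281,300 > $270,000, so Category C applies.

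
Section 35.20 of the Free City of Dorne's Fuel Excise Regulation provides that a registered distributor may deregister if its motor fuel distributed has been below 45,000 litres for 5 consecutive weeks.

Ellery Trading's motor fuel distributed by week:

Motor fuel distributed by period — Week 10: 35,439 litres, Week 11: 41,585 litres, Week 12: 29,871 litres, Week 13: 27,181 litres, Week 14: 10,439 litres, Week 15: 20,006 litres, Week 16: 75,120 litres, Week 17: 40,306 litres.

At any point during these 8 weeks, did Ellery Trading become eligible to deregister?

Yes

Weeks below 45,000 litres: Week 10, Week 11, Week 12, Week 13, Week 14, Week 15, Week 17.
Longest run of consecutive weeks below the threshold: 6.
6 ≥ 5, so Ellery Trading became eligible.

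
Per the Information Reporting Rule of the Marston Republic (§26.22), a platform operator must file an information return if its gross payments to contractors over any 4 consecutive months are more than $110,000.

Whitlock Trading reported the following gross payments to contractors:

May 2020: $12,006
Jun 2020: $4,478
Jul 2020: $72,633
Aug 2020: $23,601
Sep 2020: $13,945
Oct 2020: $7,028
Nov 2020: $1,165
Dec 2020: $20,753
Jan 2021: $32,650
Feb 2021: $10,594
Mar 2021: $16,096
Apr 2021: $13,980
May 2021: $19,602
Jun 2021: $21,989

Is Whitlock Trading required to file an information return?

May 2020–Aug 2020: $12,006 + $4,478 + $72,633 + $23,601 = $112,718 (over)
Jun 2020–Sep 2020: $4,478 + $72,633 + $23,601 + $13,945 = $114,657 (over)
Jul 2020–Oct 2020: $72,633 + $23,601 + $13,945 + $7,028 = $117,207 (over)
Aug 2020–Nov 2020: $23,601 + $13,945 + $7,028 + $1,165 = $45,739 (under)
Sep 2020–Dec 2020: $13,945 + $7,028 + $1,165 + $20,753 = $42,891 (under)
Oct 2020–Jan 2021: $7,028 + $1,165 + $20,753 + $32,650 = $61,596 (under)
Nov 2020–Feb 2021: $1,165 + $20,753 + $32,650 + $10,594 = $65,162 (under)
Dec 2020–Mar 2021: $20,753 + $32,650 + $10,594 + $16,096 = $80,093 (under)
Jan 2021–Apr 2021: $32,650 + $10,594 + $16,096 + $13,980 = $73,320 (under)
Feb 2021–May 2021: $10,594 + $16,096 + $13,980 + $19,602 = $60,272 (under)
Mar 2021–Jun 2021: $16,096 + $13,980 + $19,602 + $21,989 = $71,667 (under)
At least one window exceeds $110,000.

Yes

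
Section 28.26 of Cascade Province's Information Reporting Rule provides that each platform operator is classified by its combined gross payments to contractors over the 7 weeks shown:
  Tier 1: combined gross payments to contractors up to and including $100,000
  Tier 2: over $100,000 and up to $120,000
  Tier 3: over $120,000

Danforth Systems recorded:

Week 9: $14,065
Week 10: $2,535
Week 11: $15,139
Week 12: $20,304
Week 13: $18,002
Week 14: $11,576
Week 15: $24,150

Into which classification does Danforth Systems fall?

Tier 2

Combined gross payments to contractors: $14,065 + $2,535 + $15,139 + $20,304 + $18,002 + $11,576 + $24,150 = $105,771.
$100,000 < $105,771 ≤ $120,000, so Tier 2 applies.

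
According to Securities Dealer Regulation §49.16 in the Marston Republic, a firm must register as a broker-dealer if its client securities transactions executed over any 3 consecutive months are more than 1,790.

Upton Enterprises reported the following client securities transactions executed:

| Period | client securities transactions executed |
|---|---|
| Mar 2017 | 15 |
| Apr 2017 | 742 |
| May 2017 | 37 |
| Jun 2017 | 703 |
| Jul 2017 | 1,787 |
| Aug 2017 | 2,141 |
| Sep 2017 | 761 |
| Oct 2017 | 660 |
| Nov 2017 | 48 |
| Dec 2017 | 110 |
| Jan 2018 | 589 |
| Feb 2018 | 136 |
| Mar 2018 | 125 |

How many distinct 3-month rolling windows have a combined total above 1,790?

4

Mar 2017–May 2017: 15 + 742 + 37 = 794 (under)
Apr 2017–Jun 2017: 742 + 37 + 703 = 1,482 (under)
May 2017–Jul 2017: 37 + 703 + 1,787 = 2,527 (over)
Jun 2017–Aug 2017: 703 + 1,787 + 2,141 = 4,631 (over)
Jul 2017–Sep 2017: 1,787 + 2,141 + 761 = 4,689 (over)
Aug 2017–Oct 2017: 2,141 + 761 + 660 = 3,562 (over)
Sep 2017–Nov 2017: 761 + 660 + 48 = 1,469 (under)
Oct 2017–Dec 2017: 660 + 48 + 110 = 818 (under)
Nov 2017–Jan 2018: 48 + 110 + 589 = 747 (under)
Dec 2017–Feb 2018: 110 + 589 + 136 = 835 (under)
Jan 2018–Mar 2018: 589 + 136 + 125 = 850 (under)
4 windows exceed the threshold.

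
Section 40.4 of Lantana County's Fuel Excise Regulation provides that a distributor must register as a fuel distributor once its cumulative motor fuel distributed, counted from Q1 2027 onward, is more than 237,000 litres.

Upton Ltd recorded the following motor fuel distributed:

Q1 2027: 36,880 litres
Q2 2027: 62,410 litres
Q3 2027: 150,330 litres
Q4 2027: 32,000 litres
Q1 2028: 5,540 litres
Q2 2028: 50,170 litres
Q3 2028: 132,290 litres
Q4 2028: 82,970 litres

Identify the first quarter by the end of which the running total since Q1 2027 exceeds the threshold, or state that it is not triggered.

Q3 2027

Through Q1 2027: 36,880 litres
Through Q2 2027: 99,290 litres
Through Q3 2027: 249,620 litres ← exceeds threshold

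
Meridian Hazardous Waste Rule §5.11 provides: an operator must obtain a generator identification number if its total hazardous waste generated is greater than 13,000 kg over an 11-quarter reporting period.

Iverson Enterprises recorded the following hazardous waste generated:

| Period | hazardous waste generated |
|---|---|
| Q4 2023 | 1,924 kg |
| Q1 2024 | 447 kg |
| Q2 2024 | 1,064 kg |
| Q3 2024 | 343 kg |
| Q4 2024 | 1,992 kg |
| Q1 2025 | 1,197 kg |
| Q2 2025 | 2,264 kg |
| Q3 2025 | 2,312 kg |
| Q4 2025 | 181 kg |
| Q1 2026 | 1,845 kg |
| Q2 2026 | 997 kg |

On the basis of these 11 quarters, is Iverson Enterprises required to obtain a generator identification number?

Yes

Total hazardous waste generated: 1,924 kg + 447 kg + 1,064 kg + 343 kg + 1,992 kg + 1,197 kg + 2,264 kg + 2,312 kg + 181 kg + 1,845 kg + 997 kg = 14,566 kg.
14,566 kg > 13,000 kg, so the threshold is exceeded.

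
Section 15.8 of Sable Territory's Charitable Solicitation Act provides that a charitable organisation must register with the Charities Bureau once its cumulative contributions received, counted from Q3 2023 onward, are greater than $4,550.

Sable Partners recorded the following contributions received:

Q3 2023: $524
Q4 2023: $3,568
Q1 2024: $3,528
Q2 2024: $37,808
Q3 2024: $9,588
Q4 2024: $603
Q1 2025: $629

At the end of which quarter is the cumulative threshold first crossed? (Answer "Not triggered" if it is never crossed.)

Through Q3 2023: $524
Through Q4 2023: $4,092
Through Q1 2024: $7,620 ← exceeds threshold

Q1 2024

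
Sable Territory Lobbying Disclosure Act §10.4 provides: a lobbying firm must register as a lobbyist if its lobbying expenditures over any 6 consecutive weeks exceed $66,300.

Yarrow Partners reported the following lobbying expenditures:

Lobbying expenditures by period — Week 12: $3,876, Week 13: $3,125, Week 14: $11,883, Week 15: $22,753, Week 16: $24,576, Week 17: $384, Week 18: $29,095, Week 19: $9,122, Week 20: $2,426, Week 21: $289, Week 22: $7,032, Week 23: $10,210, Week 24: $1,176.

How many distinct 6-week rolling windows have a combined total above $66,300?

4

Week 12–Week 17: $3,876 + $3,125 + $11,883 + $22,753 + $24,576 + $384 = $66,597 (over)
Week 13–Week 18: $3,125 + $11,883 + $22,753 + $24,576 + $384 + $29,095 = $91,816 (over)
Week 14–Week 19: $11,883 + $22,753 + $24,576 + $384 + $29,095 + $9,122 = $97,813 (over)
Week 15–Week 20: $22,753 + $24,576 + $384 + $29,095 + $9,122 + $2,426 = $88,356 (over)
Week 16–Week 21: $24,576 + $384 + $29,095 + $9,122 + $2,426 + $289 = $65,892 (under)
Week 17–Week 22: $384 + $29,095 + $9,122 + $2,426 + $289 + $7,032 = $48,348 (under)
Week 18–Week 23: $29,095 + $9,122 + $2,426 + $289 + $7,032 + $10,210 = $58,174 (under)
Week 19–Week 24: $9,122 + $2,426 + $289 + $7,032 + $10,210 + $1,176 = $30,255 (under)
4 windows exceed the threshold.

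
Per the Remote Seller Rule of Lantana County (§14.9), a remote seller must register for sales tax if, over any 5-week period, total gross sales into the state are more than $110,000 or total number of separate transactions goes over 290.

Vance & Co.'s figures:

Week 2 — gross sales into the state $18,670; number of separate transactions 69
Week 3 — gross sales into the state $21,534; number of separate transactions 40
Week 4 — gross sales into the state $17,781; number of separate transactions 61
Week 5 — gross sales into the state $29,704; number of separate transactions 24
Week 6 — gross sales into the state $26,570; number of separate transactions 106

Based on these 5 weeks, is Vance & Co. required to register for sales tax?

Total gross sales into the state: $18,670 + $21,534 + $17,781 + $29,704 + $26,570 = $114,259 (> $110,000).
Total number of separate transactions: 69 + 40 + 61 + 24 + 106 = 300 (> 290).
The test is 'or': at least one threshold is exceeded.

Yes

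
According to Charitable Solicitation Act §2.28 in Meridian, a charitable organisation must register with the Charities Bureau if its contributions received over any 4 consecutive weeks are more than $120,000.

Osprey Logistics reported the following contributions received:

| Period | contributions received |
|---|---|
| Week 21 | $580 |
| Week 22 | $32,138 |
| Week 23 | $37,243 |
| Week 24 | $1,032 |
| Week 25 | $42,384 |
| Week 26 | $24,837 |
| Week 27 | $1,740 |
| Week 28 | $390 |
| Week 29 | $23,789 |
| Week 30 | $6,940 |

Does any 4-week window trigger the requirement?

No

Week 21–Week 24: $580 + $32,138 + $37,243 + $1,032 = $70,993 (under)
Week 22–Week 25: $32,138 + $37,243 + $1,032 + $42,384 = $112,797 (under)
Week 23–Week 26: $37,243 + $1,032 + $42,384 + $24,837 = $105,496 (under)
Week 24–Week 27: $1,032 + $42,384 + $24,837 + $1,740 = $69,993 (under)
Week 25–Week 28: $42,384 + $24,837 + $1,740 + $390 = $69,351 (under)
Week 26–Week 29: $24,837 + $1,740 + $390 + $23,789 = $50,756 (under)
Week 27–Week 30: $1,740 + $390 + $23,789 + $6,940 = $32,859 (under)
No window exceeds $120,000.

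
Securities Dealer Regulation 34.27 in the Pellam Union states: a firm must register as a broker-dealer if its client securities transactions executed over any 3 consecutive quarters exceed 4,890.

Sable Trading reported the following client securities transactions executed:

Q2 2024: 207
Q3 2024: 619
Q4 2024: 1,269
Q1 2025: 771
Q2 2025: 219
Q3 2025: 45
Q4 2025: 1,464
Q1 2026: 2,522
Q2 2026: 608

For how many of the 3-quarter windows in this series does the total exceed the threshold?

Q2 2024–Q4 2024: 207 + 619 + 1,269 = 2,095 (under)
Q3 2024–Q1 2025: 619 + 1,269 + 771 = 2,659 (under)
Q4 2024–Q2 2025: 1,269 + 771 + 219 = 2,259 (under)
Q1 2025–Q3 2025: 771 + 219 + 45 = 1,035 (under)
Q2 2025–Q4 2025: 219 + 45 + 1,464 = 1,728 (under)
Q3 2025–Q1 2026: 45 + 1,464 + 2,522 = 4,031 (under)
Q4 2025–Q2 2026: 1,464 + 2,522 + 608 = 4,594 (under)
0 windows exceed the threshold.

0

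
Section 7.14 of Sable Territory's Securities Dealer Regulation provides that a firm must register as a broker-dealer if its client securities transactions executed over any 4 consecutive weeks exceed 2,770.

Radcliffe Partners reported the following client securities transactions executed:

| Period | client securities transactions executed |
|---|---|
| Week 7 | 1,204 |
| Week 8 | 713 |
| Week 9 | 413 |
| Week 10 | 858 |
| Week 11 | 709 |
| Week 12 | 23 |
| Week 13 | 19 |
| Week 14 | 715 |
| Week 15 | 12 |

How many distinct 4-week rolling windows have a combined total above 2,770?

Week 7–Week 10: 1,204 + 713 + 413 + 858 = 3,188 (over)
Week 8–Week 11: 713 + 413 + 858 + 709 = 2,693 (under)
Week 9–Week 12: 413 + 858 + 709 + 23 = 2,003 (under)
Week 10–Week 13: 858 + 709 + 23 + 19 = 1,609 (under)
Week 11–Week 14: 709 + 23 + 19 + 715 = 1,466 (under)
Week 12–Week 15: 23 + 19 + 715 + 12 = 769 (under)
1 window exceeds the threshold.

1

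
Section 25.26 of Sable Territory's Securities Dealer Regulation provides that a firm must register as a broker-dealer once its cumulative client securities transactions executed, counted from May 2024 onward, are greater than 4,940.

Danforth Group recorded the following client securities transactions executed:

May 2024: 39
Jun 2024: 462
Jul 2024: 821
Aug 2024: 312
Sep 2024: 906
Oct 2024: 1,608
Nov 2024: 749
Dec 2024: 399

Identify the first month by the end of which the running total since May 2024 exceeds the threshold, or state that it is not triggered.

Dec 2024

Through May 2024: 39
Through Jun 2024: 501
Through Jul 2024: 1,322
Through Aug 2024: 1,634
Through Sep 2024: 2,540
Through Oct 2024: 4,148
Through Nov 2024: 4,897
Through Dec 2024: 5,296 ← exceeds threshold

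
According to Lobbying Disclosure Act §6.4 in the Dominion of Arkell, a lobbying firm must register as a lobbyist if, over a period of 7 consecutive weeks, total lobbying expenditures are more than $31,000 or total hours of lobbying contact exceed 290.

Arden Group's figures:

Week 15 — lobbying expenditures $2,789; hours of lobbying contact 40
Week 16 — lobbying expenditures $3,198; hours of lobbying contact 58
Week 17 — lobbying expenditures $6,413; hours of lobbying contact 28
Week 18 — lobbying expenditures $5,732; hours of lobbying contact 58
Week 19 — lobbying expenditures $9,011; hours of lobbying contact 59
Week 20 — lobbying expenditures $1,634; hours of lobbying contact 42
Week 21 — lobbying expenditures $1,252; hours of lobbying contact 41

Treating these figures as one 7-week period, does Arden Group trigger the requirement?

Total lobbying expenditures: $2,789 + $3,198 + $6,413 + $5,732 + $9,011 + $1,634 + $1,252 = $30,029 (≤ $31,000).
Total hours of lobbying contact: 40 + 58 + 28 + 58 + 59 + 42 + 41 = 326 (> 290).
The test is 'or': at least one threshold is exceeded.

Yes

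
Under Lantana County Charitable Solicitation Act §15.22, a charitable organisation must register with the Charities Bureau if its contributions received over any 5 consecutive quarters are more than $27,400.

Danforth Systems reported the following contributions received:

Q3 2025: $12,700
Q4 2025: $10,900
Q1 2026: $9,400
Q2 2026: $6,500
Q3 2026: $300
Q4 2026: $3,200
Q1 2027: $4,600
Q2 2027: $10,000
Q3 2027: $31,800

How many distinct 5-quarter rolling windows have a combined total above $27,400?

Q3 2025–Q3 2026: $12,700 + $10,900 + $9,400 + $6,500 + $300 = $39,800 (over)
Q4 2025–Q4 2026: $10,900 + $9,400 + $6,500 + $300 + $3,200 = $30,300 (over)
Q1 2026–Q1 2027: $9,400 + $6,500 + $300 + $3,200 + $4,600 = $24,000 (under)
Q2 2026–Q2 2027: $6,500 + $300 + $3,200 + $4,600 + $10,000 = $24,600 (under)
Q3 2026–Q3 2027: $300 + $3,200 + $4,600 + $10,000 + $31,800 = $49,900 (over)
3 windows exceed the threshold.

3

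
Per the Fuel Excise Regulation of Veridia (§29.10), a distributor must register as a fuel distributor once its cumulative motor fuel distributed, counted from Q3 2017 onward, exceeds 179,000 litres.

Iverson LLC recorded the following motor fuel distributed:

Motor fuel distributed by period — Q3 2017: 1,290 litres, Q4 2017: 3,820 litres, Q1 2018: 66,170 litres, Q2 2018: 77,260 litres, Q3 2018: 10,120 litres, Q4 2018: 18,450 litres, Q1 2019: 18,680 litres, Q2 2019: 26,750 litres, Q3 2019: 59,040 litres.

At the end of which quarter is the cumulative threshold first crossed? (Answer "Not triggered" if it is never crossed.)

Q1 2019

Through Q3 2017: 1,290 litres
Through Q4 2017: 5,110 litres
Through Q1 2018: 71,280 litres
Through Q2 2018: 148,540 litres
Through Q3 2018: 158,660 litres
Through Q4 2018: 177,110 litres
Through Q1 2019: 195,790 litres ← exceeds threshold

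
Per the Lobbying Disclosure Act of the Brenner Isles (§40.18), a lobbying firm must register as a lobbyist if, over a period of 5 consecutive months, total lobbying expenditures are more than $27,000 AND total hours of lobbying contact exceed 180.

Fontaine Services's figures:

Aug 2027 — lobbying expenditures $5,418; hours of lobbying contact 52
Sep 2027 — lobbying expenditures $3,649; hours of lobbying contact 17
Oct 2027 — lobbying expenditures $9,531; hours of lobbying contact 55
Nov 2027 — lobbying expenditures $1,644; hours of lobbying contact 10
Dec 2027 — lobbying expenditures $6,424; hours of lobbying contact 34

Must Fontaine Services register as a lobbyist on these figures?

Total lobbying expenditures: $5,418 + $3,649 + $9,531 + $1,644 + $6,424 = $26,666 (≤ $27,000).
Total hours of lobbying contact: 52 + 17 + 55 + 10 + 34 = 168 (≤ 180).
The test is 'and': the rule requires both, and at least one is not exceeded.

No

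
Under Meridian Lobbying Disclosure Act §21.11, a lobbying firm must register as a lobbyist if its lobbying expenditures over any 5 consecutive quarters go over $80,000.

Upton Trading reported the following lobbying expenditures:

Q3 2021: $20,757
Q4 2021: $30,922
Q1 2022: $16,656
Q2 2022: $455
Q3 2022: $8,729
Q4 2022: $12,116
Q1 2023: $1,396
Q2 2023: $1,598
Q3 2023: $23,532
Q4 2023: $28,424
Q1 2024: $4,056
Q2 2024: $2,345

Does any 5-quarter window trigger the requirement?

No

Q3 2021–Q3 2022: $20,757 + $30,922 + $16,656 + $455 + $8,729 = $77,519 (under)
Q4 2021–Q4 2022: $30,922 + $16,656 + $455 + $8,729 + $12,116 = $68,878 (under)
Q1 2022–Q1 2023: $16,656 + $455 + $8,729 + $12,116 + $1,396 = $39,352 (under)
Q2 2022–Q2 2023: $455 + $8,729 + $12,116 + $1,396 + $1,598 = $24,294 (under)
Q3 2022–Q3 2023: $8,729 + $12,116 + $1,396 + $1,598 + $23,532 = $47,371 (under)
Q4 2022–Q4 2023: $12,116 + $1,396 + $1,598 + $23,532 + $28,424 = $67,066 (under)
Q1 2023–Q1 2024: $1,396 + $1,598 + $23,532 + $28,424 + $4,056 = $59,006 (under)
Q2 2023–Q2 2024: $1,598 + $23,532 + $28,424 + $4,056 + $2,345 = $59,955 (under)
No window exceeds $80,000.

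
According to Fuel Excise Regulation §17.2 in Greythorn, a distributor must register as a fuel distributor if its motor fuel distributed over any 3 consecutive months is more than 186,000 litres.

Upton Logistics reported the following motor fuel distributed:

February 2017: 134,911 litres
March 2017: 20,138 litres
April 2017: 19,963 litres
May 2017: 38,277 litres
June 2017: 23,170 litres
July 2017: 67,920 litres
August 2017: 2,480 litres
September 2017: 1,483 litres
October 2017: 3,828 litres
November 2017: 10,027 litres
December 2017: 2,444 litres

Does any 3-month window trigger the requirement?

February 2017–April 2017: 134,911 litres + 20,138 litres + 19,963 litres = 175,012 litres (under)
March 2017–May 2017: 20,138 litres + 19,963 litres + 38,277 litres = 78,378 litres (under)
April 2017–June 2017: 19,963 litres + 38,277 litres + 23,170 litres = 81,410 litres (under)
May 2017–July 2017: 38,277 litres + 23,170 litres + 67,920 litres = 129,367 litres (under)
June 2017–August 2017: 23,170 litres + 67,920 litres + 2,480 litres = 93,570 litres (under)
July 2017–September 2017: 67,920 litres + 2,480 litres + 1,483 litres = 71,883 litres (under)
August 2017–October 2017: 2,480 litres + 1,483 litres + 3,828 litres = 7,791 litres (under)
September 2017–November 2017: 1,483 litres + 3,828 litres + 10,027 litres = 15,338 litres (under)
October 2017–December 2017: 3,828 litres + 10,027 litres + 2,444 litres = 16,299 litres (under)
No window exceeds 186,000 litres.

No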